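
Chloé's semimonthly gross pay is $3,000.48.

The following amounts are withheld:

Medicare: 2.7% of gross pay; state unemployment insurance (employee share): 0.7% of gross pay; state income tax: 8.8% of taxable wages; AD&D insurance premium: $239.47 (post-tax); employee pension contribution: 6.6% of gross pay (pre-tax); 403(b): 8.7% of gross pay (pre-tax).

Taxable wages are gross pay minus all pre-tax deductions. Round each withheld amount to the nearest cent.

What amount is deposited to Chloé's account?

403(b): $3,000.48 × 0.087 = $261.04
Employee pension contribution: $3,000.48 × 0.066 = $198.03
Pre-tax total = $261.04 + $198.03 = $459.07
Taxable wages = $3,000.48 − $459.07 = $2,541.41
State income tax: $2,541.41 × 0.088 = $223.64
State unemployment insurance (employee share): $3,000.48 × 0.007 = $21.00
Medicare: $3,000.48 × 0.027 = $81.01
AD&D insurance premium: $239.47
Total deductions = $261.04 + $198.03 + $223.64 + $21.00 + $81.01 + $239.47 = $1,024.19
Net pay = $3,000.48 − $1,024.19 = $1,976.29

$1,976.29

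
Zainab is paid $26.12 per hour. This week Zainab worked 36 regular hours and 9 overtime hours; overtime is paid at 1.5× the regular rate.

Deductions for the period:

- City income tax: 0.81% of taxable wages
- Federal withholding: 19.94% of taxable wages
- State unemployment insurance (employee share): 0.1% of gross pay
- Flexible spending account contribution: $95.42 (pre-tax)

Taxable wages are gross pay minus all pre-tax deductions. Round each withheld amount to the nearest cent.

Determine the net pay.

Regular pay: 36 × $26.12 = $940.32
Overtime pay: 9 × $26.12 × 1.5 = $352.62
Gross pay = $940.32 + $352.62 = $1,292.94
Flexible spending account contribution: $95.42
Taxable wages = $1,292.94 − $95.42 = $1,197.52
Federal withholding: $1,197.52 × 0.1994 = $238.79
City income tax: $1,197.52 × 0.0081 = $9.70
State unemployment insurance (employee share): $1,292.94 × 0.001 = $1.29
Total deductions = $95.42 + $238.79 + $9.70 + $1.29 = $345.20
Net pay = $1,292.94 − $345.20 = $947.74

$947.74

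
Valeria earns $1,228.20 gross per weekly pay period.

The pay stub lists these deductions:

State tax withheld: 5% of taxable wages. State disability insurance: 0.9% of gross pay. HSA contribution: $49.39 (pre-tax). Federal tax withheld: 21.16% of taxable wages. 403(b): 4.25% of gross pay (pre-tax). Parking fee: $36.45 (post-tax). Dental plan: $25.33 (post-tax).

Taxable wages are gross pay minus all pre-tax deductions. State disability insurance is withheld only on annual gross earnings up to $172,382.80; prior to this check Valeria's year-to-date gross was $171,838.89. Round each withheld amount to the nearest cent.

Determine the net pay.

$765.21

403(b): $1,228.20 × 0.0425 = $52.20
HSA contribution: $49.39
Pre-tax total = $52.20 + $49.39 = $101.59
Taxable wages = $1,228.20 − $101.59 = $1,126.61
Federal tax withheld: $1,126.61 × 0.2116 = $238.39
State tax withheld: $1,126.61 × 0.05 = $56.33
State disability insurance: only $172,382.80 − $171,838.89 = $543.91 of this check is subject → $543.91 × 0.009 = $4.90
Parking fee: $36.45
Dental plan: $25.33
Total deductions = $52.20 + $49.39 + $238.39 + $56.33 + $4.90 + $36.45 + $25.33 = $462.99
Net pay = $1,228.20 − $462.99 = $765.21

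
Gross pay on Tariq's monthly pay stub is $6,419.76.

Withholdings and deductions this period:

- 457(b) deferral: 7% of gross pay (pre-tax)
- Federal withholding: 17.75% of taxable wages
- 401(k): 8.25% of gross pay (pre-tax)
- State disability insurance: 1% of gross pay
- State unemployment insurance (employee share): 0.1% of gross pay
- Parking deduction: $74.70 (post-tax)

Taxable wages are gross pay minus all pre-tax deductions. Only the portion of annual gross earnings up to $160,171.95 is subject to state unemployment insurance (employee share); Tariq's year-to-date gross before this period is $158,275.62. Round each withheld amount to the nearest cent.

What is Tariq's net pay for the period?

401(k): $6,419.76 × 0.0825 = $529.63
457(b) deferral: $6,419.76 × 0.07 = $449.38
Pre-tax total = $529.63 + $449.38 = $979.01
Taxable wages = $6,419.76 − $979.01 = $5,440.75
Federal withholding: $5,440.75 × 0.1775 = $965.73
State disability insurance: $6,419.76 × 0.01 = $64.20
State unemployment insurance (employee share): only $160,171.95 − $158,275.62 = $1,896.33 of this check is subject → $1,896.33 × 0.001 = $1.90
Parking deduction: $74.70
Total deductions = $529.63 + $449.38 + $965.73 + $64.20 + $1.90 + $74.70 = $2,085.54
Net pay = $6,419.76 − $2,085.54 = $4,334.22

$4,334.22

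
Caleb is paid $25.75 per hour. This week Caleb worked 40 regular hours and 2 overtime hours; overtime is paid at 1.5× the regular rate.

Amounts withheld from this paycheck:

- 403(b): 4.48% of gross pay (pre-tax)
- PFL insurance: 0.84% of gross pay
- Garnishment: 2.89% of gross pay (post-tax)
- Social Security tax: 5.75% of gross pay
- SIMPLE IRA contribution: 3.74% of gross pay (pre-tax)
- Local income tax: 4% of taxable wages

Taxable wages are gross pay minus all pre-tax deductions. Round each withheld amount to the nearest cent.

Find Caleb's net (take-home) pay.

$870.62

Regular pay: 40 × $25.75 = $1030.00
Overtime pay: 2 × $25.75 × 1.5 = $77.25
Gross pay = $1030.00 + $77.25 = $1107.25
403(b): $1107.25 × 0.0448 = $49.60
SIMPLE IRA contribution: $1107.25 × 0.0374 = $41.41
Pre-tax total = $49.60 + $41.41 = $91.01
Taxable wages = $1107.25 − $91.01 = $1016.24
Local income tax: $1016.24 × 0.04 = $40.65
PFL insurance: $1107.25 × 0.0084 = $9.30
Social Security tax: $1107.25 × 0.0575 = $63.67
Garnishment: $1107.25 × 0.0289 = $32.00
Total deductions = $49.60 + $41.41 + $40.65 + $9.30 + $63.67 + $32.00 = $236.63
Net pay = $1107.25 − $236.63 = $870.62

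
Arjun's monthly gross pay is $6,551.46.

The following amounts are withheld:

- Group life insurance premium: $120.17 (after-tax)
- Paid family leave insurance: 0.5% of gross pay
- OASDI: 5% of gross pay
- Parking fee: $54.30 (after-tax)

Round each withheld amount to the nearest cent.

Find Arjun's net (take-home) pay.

$6,016.66

Paid family leave insurance: $6,551.46 × 0.005 = $32.76
OASDI: $6,551.46 × 0.05 = $327.57
Parking fee: $54.30
Group life insurance premium: $120.17
Total deductions = $32.76 + $327.57 + $54.30 + $120.17 = $534.80
Net pay = $6,551.46 − $534.80 = $6,016.66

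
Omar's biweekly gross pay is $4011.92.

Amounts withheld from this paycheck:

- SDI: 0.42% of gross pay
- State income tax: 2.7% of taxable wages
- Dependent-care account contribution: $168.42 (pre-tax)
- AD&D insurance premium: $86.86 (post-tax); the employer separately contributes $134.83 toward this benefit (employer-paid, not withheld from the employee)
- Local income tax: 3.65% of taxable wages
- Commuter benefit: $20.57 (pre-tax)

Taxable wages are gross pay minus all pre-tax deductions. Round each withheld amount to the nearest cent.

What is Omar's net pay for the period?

$3476.46

Dependent-care account contribution: $168.42
Commuter benefit: $20.57
Pre-tax total = $168.42 + $20.57 = $188.99
Taxable wages = $4011.92 − $188.99 = $3822.93
Local income tax: $3822.93 × 0.0365 = $139.54
State income tax: $3822.93 × 0.027 = $103.22
SDI: $4011.92 × 0.0042 = $16.85
AD&D insurance premium: $86.86
(Employer's $134.83 toward AD&D insurance premium is not withheld from the employee.)
Total deductions = $168.42 + $20.57 + $139.54 + $103.22 + $16.85 + $86.86 = $535.46
Net pay = $4011.92 − $535.46 = $3476.46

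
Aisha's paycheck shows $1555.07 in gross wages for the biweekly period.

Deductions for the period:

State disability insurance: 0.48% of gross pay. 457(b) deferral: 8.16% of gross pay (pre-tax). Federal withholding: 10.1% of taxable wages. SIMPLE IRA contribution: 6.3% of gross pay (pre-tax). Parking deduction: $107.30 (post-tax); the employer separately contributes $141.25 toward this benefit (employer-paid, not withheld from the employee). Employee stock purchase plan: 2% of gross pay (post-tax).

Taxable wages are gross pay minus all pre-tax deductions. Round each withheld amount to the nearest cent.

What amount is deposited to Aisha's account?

$1050.00

457(b) deferral: $1555.07 × 0.0816 = $126.89
SIMPLE IRA contribution: $1555.07 × 0.063 = $97.97
Pre-tax total = $126.89 + $97.97 = $224.86
Taxable wages = $1555.07 − $224.86 = $1330.21
Federal withholding: $1330.21 × 0.101 = $134.35
State disability insurance: $1555.07 × 0.0048 = $7.46
Employee stock purchase plan: $1555.07 × 0.02 = $31.10
Parking deduction: $107.30
(Employer's $141.25 toward parking deduction is not withheld from the employee.)
Total deductions = $126.89 + $97.97 + $134.35 + $7.46 + $31.10 + $107.30 = $505.07
Net pay = $1555.07 − $505.07 = $1050.00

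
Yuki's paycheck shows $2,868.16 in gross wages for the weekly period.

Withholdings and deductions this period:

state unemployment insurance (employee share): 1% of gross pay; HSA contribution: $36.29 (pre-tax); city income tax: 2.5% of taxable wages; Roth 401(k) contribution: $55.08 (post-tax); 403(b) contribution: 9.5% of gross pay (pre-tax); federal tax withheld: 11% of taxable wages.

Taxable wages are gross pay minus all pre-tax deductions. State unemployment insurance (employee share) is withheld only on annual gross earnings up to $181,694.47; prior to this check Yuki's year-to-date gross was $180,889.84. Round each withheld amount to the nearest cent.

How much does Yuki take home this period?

HSA contribution: $36.29
403(b) contribution: $2,868.16 × 0.095 = $272.48
Pre-tax total = $36.29 + $272.48 = $308.77
Taxable wages = $2,868.16 − $308.77 = $2,559.39
Federal tax withheld: $2,559.39 × 0.11 = $281.53
City income tax: $2,559.39 × 0.025 = $63.98
State unemployment insurance (employee share): only $181,694.47 − $180,889.84 = $804.63 of this check is subject → $804.63 × 0.01 = $8.05
Roth 401(k) contribution: $55.08
Total deductions = $36.29 + $272.48 + $281.53 + $63.98 + $8.05 + $55.08 = $717.41
Net pay = $2,868.16 − $717.41 = $2,150.75

$2,150.75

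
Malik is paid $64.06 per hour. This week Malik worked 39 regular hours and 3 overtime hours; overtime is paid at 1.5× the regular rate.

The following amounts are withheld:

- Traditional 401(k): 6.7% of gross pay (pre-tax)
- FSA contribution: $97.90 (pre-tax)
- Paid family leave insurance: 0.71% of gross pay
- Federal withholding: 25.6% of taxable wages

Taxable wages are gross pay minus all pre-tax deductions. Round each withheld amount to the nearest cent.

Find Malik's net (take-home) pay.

$1,841.72

Regular pay: 39 × $64.06 = $2,498.34
Overtime pay: 3 × $64.06 × 1.5 = $288.27
Gross pay = $2,498.34 + $288.27 = $2,786.61
FSA contribution: $97.90
Traditional 401(k): $2,786.61 × 0.067 = $186.70
Pre-tax total = $97.90 + $186.70 = $284.60
Taxable wages = $2,786.61 − $284.60 = $2,502.01
Federal withholding: $2,502.01 × 0.256 = $640.51
Paid family leave insurance: $2,786.61 × 0.0071 = $19.78
Total deductions = $97.90 + $186.70 + $640.51 + $19.78 = $944.89
Net pay = $2,786.61 − $944.89 = $1,841.72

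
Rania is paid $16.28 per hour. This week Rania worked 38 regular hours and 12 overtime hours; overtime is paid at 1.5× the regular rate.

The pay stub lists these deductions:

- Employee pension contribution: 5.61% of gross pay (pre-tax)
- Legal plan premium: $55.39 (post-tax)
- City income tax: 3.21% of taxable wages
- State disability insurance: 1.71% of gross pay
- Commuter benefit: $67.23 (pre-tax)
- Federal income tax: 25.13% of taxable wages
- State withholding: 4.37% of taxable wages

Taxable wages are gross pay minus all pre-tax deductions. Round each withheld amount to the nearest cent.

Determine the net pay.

$462.83

Regular pay: 38 × $16.28 = $618.64
Overtime pay: 12 × $16.28 × 1.5 = $293.04
Gross pay = $618.64 + $293.04 = $911.68
Employee pension contribution: $911.68 × 0.0561 = $51.15
Commuter benefit: $67.23
Pre-tax total = $51.15 + $67.23 = $118.38
Taxable wages = $911.68 − $118.38 = $793.30
Federal income tax: $793.30 × 0.2513 = $199.36
State withholding: $793.30 × 0.0437 = $34.67
City income tax: $793.30 × 0.0321 = $25.46
State disability insurance: $911.68 × 0.0171 = $15.59
Legal plan premium: $55.39
Total deductions = $51.15 + $67.23 + $199.36 + $34.67 + $25.46 + $15.59 + $55.39 = $448.85
Net pay = $911.68 − $448.85 = $462.83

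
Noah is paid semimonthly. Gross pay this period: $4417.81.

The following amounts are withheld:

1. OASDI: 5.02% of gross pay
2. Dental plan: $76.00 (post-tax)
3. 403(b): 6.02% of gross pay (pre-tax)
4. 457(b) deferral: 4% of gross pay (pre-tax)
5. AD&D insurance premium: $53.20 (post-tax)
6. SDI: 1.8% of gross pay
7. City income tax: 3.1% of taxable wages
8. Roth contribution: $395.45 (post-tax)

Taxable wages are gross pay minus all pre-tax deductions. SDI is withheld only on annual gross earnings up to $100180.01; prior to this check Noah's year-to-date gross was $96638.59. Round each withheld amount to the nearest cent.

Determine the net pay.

$3041.75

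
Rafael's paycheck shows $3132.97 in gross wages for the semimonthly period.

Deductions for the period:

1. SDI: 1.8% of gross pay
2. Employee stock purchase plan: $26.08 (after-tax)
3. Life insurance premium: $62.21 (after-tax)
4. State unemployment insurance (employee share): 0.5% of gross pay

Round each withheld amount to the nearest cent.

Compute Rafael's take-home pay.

$2972.63

State unemployment insurance (employee share): $3132.97 × 0.005 = $15.66
SDI: $3132.97 × 0.018 = $56.39
Employee stock purchase plan: $26.08
Life insurance premium: $62.21
Total deductions = $15.66 + $56.39 + $26.08 + $62.21 = $160.34
Net pay = $3132.97 − $160.34 = $2972.63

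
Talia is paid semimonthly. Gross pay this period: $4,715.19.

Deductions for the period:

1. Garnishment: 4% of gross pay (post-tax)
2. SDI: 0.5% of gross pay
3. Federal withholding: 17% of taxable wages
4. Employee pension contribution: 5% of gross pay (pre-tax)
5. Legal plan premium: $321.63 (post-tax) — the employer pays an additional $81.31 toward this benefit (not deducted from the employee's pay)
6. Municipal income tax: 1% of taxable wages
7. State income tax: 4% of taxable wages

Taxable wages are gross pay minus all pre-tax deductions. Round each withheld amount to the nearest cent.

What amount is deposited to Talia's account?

Employee pension contribution: $4,715.19 × 0.05 = $235.76
Taxable wages = $4,715.19 − $235.76 = $4,479.43
Federal withholding: $4,479.43 × 0.17 = $761.50
State income tax: $4,479.43 × 0.04 = $179.18
Municipal income tax: $4,479.43 × 0.01 = $44.79
SDI: $4,715.19 × 0.005 = $23.58
Garnishment: $4,715.19 × 0.04 = $188.61
Legal plan premium: $321.63
(Employer's $81.31 toward legal plan premium is not withheld from the employee.)
Total deductions = $235.76 + $761.50 + $179.18 + $44.79 + $23.58 + $188.61 + $321.63 = $1,755.05
Net pay = $4,715.19 − $1,755.05 = $2,960.14

$2,960.14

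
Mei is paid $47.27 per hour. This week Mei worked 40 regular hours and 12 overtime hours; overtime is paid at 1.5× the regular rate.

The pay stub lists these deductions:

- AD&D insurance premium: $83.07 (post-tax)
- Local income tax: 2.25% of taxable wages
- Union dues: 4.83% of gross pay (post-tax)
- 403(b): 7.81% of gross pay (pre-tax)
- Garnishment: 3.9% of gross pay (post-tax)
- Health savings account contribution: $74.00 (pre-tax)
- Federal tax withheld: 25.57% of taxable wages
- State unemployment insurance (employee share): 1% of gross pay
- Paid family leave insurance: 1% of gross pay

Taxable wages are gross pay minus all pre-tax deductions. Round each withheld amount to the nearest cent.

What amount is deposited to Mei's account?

$1393.72

Regular pay: 40 × $47.27 = $1890.80
Overtime pay: 12 × $47.27 × 1.5 = $850.86
Gross pay = $1890.80 + $850.86 = $2741.66
403(b): $2741.66 × 0.0781 = $214.12
Health savings account contribution: $74.00
Pre-tax total = $214.12 + $74.00 = $288.12
Taxable wages = $2741.66 − $288.12 = $2453.54
Local income tax: $2453.54 × 0.0225 = $55.20
Federal tax withheld: $2453.54 × 0.2557 = $627.37
Paid family leave insurance: $2741.66 × 0.01 = $27.42
State unemployment insurance (employee share): $2741.66 × 0.01 = $27.42
Garnishment: $2741.66 × 0.039 = $106.92
Union dues: $2741.66 × 0.0483 = $132.42
AD&D insurance premium: $83.07
Total deductions = $214.12 + $74.00 + $55.20 + $627.37 + $27.42 + $27.42 + $106.92 + $132.42 + $83.07 = $1347.94
Net pay = $2741.66 − $1347.94 = $1393.72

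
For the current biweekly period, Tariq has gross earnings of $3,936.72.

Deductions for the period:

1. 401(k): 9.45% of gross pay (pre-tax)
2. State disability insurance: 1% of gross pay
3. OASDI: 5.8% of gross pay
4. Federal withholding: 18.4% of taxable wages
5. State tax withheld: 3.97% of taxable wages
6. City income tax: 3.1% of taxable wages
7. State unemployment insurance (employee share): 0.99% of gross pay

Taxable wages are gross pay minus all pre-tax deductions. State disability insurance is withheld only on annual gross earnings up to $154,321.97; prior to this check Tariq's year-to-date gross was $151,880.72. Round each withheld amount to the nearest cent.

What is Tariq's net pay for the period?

$2,365.06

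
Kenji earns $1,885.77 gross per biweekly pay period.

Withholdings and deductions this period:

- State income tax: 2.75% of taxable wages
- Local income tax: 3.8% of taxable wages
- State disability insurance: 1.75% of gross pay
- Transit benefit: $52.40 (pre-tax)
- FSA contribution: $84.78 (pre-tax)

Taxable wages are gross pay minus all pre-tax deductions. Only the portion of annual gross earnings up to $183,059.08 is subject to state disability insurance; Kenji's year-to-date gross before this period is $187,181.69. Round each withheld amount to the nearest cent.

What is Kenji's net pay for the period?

Transit benefit: $52.40
FSA contribution: $84.78
Pre-tax total = $52.40 + $84.78 = $137.18
Taxable wages = $1,885.77 − $137.18 = $1,748.59
Local income tax: $1,748.59 × 0.038 = $66.45
State income tax: $1,748.59 × 0.0275 = $48.09
State disability insurance: annual cap $183,059.08 already reached (YTD $187,181.69), so $0.00
Total deductions = $52.40 + $84.78 + $66.45 + $48.09 + $0.00 = $251.72
Net pay = $1,885.77 − $251.72 = $1,634.05

$1,634.05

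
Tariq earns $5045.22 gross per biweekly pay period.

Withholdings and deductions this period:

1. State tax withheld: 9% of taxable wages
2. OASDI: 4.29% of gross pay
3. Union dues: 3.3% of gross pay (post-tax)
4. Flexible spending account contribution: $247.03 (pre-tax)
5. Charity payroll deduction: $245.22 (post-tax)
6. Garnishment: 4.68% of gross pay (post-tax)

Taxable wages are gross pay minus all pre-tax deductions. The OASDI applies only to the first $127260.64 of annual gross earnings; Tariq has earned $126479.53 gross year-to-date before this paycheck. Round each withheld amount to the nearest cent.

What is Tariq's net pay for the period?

Flexible spending account contribution: $247.03
Taxable wages = $5045.22 − $247.03 = $4798.19
State tax withheld: $4798.19 × 0.09 = $431.84
OASDI: only $127260.64 − $126479.53 = $781.11 of this check is subject → $781.11 × 0.0429 = $33.51
Charity payroll deduction: $245.22
Union dues: $5045.22 × 0.033 = $166.49
Garnishment: $5045.22 × 0.0468 = $236.12
Total deductions = $247.03 + $431.84 + $33.51 + $245.22 + $166.49 + $236.12 = $1360.21
Net pay = $5045.22 − $1360.21 = $3685.01

$3685.01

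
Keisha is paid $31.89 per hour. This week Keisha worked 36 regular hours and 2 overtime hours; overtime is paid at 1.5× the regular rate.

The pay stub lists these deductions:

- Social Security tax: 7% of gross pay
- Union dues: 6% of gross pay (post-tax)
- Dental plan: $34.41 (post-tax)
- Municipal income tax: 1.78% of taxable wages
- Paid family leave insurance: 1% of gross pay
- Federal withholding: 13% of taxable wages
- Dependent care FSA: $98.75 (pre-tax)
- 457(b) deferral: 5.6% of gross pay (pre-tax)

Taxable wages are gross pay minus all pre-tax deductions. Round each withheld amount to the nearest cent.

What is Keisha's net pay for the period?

$707.85

Regular pay: 36 × $31.89 = $1,148.04
Overtime pay: 2 × $31.89 × 1.5 = $95.67
Gross pay = $1,148.04 + $95.67 = $1,243.71
Dependent care FSA: $98.75
457(b) deferral: $1,243.71 × 0.056 = $69.65
Pre-tax total = $98.75 + $69.65 = $168.40
Taxable wages = $1,243.71 − $168.40 = $1,075.31
Municipal income tax: $1,075.31 × 0.0178 = $19.14
Federal withholding: $1,075.31 × 0.13 = $139.79
Paid family leave insurance: $1,243.71 × 0.01 = $12.44
Social Security tax: $1,243.71 × 0.07 = $87.06
Dental plan: $34.41
Union dues: $1,243.71 × 0.06 = $74.62
Total deductions = $98.75 + $69.65 + $19.14 + $139.79 + $12.44 + $87.06 + $34.41 + $74.62 = $535.86
Net pay = $1,243.71 − $535.86 = $707.85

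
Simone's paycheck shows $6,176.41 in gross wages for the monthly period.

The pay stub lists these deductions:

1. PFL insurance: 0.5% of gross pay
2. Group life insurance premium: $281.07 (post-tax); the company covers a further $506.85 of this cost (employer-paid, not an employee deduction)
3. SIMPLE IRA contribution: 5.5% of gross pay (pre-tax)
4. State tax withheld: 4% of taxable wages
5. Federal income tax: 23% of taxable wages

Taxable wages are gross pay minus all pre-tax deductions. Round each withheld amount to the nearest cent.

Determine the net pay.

$3,948.85

SIMPLE IRA contribution: $6,176.41 × 0.055 = $339.70
Taxable wages = $6,176.41 − $339.70 = $5,836.71
State tax withheld: $5,836.71 × 0.04 = $233.47
Federal income tax: $5,836.71 × 0.23 = $1,342.44
PFL insurance: $6,176.41 × 0.005 = $30.88
Group life insurance premium: $281.07
(Employer's $506.85 toward group life insurance premium is not withheld from the employee.)
Total deductions = $339.70 + $233.47 + $1,342.44 + $30.88 + $281.07 = $2,227.56
Net pay = $6,176.41 − $2,227.56 = $3,948.85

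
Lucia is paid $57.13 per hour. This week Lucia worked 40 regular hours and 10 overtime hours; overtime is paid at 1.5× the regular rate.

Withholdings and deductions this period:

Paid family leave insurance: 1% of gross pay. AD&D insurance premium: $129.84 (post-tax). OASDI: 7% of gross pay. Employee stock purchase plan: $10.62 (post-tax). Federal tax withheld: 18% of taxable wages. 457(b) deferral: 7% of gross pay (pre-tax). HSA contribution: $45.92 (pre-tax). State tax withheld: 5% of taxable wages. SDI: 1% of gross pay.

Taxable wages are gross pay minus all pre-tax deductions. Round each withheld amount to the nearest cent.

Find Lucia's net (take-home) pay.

Regular pay: 40 × $57.13 = $2,285.20
Overtime pay: 10 × $57.13 × 1.5 = $856.95
Gross pay = $2,285.20 + $856.95 = $3,142.15
457(b) deferral: $3,142.15 × 0.07 = $219.95
HSA contribution: $45.92
Pre-tax total = $219.95 + $45.92 = $265.87
Taxable wages = $3,142.15 − $265.87 = $2,876.28
State tax withheld: $2,876.28 × 0.05 = $143.81
Federal tax withheld: $2,876.28 × 0.18 = $517.73
SDI: $3,142.15 × 0.01 = $31.42
OASDI: $3,142.15 × 0.07 = $219.95
Paid family leave insurance: $3,142.15 × 0.01 = $31.42
Employee stock purchase plan: $10.62
AD&D insurance premium: $129.84
Total deductions = $219.95 + $45.92 + $143.81 + $517.73 + $31.42 + $219.95 + $31.42 + $10.62 + $129.84 = $1,350.66
Net pay = $3,142.15 − $1,350.66 = $1,791.49

$1,791.49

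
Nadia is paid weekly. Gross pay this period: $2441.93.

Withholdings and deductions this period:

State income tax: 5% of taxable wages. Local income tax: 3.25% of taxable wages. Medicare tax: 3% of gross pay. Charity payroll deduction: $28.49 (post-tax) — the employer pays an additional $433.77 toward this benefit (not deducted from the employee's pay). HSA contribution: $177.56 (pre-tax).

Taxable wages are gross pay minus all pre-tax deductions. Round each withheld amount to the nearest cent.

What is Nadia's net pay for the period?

$1975.81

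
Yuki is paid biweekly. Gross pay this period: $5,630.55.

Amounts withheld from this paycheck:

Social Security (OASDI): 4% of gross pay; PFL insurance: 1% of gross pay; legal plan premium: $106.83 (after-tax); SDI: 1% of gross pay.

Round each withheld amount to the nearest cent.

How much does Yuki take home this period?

SDI: $5,630.55 × 0.01 = $56.31
PFL insurance: $5,630.55 × 0.01 = $56.31
Social Security (OASDI): $5,630.55 × 0.04 = $225.22
Legal plan premium: $106.83
Total deductions = $56.31 + $56.31 + $225.22 + $106.83 = $444.67
Net pay = $5,630.55 − $444.67 = $5,185.88

$5,185.88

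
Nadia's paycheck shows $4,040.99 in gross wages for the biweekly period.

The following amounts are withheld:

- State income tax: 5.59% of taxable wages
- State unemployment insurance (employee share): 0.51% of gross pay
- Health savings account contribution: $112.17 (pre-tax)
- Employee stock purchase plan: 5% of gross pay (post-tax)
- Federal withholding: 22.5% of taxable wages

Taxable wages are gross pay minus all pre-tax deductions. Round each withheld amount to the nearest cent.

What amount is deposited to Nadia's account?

$2,602.56

Health savings account contribution: $112.17
Taxable wages = $4,040.99 − $112.17 = $3,928.82
Federal withholding: $3,928.82 × 0.225 = $883.98
State income tax: $3,928.82 × 0.0559 = $219.62
State unemployment insurance (employee share): $4,040.99 × 0.0051 = $20.61
Employee stock purchase plan: $4,040.99 × 0.05 = $202.05
Total deductions = $112.17 + $883.98 + $219.62 + $20.61 + $202.05 = $1,438.43
Net pay = $4,040.99 − $1,438.43 = $2,602.56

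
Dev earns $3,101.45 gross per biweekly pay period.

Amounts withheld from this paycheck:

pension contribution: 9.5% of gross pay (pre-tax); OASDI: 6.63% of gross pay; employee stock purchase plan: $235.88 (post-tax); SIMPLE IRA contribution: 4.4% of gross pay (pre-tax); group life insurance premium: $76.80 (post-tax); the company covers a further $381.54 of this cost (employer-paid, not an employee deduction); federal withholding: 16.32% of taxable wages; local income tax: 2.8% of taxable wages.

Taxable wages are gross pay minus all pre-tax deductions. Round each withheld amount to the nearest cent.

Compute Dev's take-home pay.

SIMPLE IRA contribution: $3,101.45 × 0.044 = $136.46
Pension contribution: $3,101.45 × 0.095 = $294.64
Pre-tax total = $136.46 + $294.64 = $431.10
Taxable wages = $3,101.45 − $431.10 = $2,670.35
Local income tax: $2,670.35 × 0.028 = $74.77
Federal withholding: $2,670.35 × 0.1632 = $435.80
OASDI: $3,101.45 × 0.0663 = $205.63
Group life insurance premium: $76.80
Employee stock purchase plan: $235.88
(Employer's $381.54 toward group life insurance premium is not withheld from the employee.)
Total deductions = $136.46 + $294.64 + $74.77 + $435.80 + $205.63 + $76.80 + $235.88 = $1,459.98
Net pay = $3,101.45 − $1,459.98 = $1,641.47

$1,641.47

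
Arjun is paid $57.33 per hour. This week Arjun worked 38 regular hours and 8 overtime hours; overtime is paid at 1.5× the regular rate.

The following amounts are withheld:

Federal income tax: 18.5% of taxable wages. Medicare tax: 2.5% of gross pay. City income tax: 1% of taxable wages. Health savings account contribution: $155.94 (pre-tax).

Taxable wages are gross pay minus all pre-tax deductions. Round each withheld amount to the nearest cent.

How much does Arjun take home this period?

$2,110.34

Regular pay: 38 × $57.33 = $2,178.54
Overtime pay: 8 × $57.33 × 1.5 = $687.96
Gross pay = $2,178.54 + $687.96 = $2,866.50
Health savings account contribution: $155.94
Taxable wages = $2,866.50 − $155.94 = $2,710.56
City income tax: $2,710.56 × 0.01 = $27.11
Federal income tax: $2,710.56 × 0.185 = $501.45
Medicare tax: $2,866.50 × 0.025 = $71.66
Total deductions = $155.94 + $27.11 + $501.45 + $71.66 = $756.16
Net pay = $2,866.50 − $756.16 = $2,110.34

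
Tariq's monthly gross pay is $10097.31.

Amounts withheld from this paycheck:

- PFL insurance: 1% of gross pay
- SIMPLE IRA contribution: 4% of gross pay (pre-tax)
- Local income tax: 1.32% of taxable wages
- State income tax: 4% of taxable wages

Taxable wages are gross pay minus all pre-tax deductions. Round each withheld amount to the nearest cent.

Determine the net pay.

SIMPLE IRA contribution: $10097.31 × 0.04 = $403.89
Taxable wages = $10097.31 − $403.89 = $9693.42
State income tax: $9693.42 × 0.04 = $387.74
Local income tax: $9693.42 × 0.0132 = $127.95
PFL insurance: $10097.31 × 0.01 = $100.97
Total deductions = $403.89 + $387.74 + $127.95 + $100.97 = $1020.55
Net pay = $10097.31 − $1020.55 = $9076.76

$9076.76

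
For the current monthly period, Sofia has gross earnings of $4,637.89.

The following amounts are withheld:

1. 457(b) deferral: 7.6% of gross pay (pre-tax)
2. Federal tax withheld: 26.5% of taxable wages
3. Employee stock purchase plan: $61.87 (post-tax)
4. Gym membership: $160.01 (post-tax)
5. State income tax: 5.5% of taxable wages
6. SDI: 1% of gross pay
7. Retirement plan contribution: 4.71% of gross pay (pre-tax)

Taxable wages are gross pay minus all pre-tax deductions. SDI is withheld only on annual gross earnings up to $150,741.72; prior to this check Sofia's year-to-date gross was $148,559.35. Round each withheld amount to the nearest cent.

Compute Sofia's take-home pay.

$2,521.84

Retirement plan contribution: $4,637.89 × 0.0471 = $218.44
457(b) deferral: $4,637.89 × 0.076 = $352.48
Pre-tax total = $218.44 + $352.48 = $570.92
Taxable wages = $4,637.89 − $570.92 = $4,066.97
Federal tax withheld: $4,066.97 × 0.265 = $1,077.75
State income tax: $4,066.97 × 0.055 = $223.68
SDI: only $150,741.72 − $148,559.35 = $2,182.37 of this check is subject → $2,182.37 × 0.01 = $21.82
Gym membership: $160.01
Employee stock purchase plan: $61.87
Total deductions = $218.44 + $352.48 + $1,077.75 + $223.68 + $21.82 + $160.01 + $61.87 = $2,116.05
Net pay = $4,637.89 − $2,116.05 = $2,521.84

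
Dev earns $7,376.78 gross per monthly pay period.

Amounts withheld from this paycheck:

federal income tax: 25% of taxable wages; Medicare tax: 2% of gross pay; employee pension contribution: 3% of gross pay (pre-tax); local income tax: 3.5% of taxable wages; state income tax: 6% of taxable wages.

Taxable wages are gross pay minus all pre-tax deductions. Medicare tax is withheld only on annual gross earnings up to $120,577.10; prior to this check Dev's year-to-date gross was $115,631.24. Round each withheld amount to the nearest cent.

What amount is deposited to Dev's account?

Employee pension contribution: $7,376.78 × 0.03 = $221.30
Taxable wages = $7,376.78 − $221.30 = $7,155.48
State income tax: $7,155.48 × 0.06 = $429.33
Federal income tax: $7,155.48 × 0.25 = $1,788.87
Local income tax: $7,155.48 × 0.035 = $250.44
Medicare tax: only $120,577.10 − $115,631.24 = $4,945.86 of this check is subject → $4,945.86 × 0.02 = $98.92
Total deductions = $221.30 + $429.33 + $1,788.87 + $250.44 + $98.92 = $2,788.86
Net pay = $7,376.78 − $2,788.86 = $4,587.92

$4,587.92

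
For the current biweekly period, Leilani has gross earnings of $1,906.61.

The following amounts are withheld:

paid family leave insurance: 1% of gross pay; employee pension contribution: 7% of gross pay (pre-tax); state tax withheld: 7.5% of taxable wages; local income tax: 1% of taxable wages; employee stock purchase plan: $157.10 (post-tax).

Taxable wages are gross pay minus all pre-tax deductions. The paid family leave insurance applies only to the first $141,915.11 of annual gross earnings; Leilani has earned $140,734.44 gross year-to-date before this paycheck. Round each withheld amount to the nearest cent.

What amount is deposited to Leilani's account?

Employee pension contribution: $1,906.61 × 0.07 = $133.46
Taxable wages = $1,906.61 − $133.46 = $1,773.15
Local income tax: $1,773.15 × 0.01 = $17.73
State tax withheld: $1,773.15 × 0.075 = $132.99
Paid family leave insurance: only $141,915.11 − $140,734.44 = $1,180.67 of this check is subject → $1,180.67 × 0.01 = $11.81
Employee stock purchase plan: $157.10
Total deductions = $133.46 + $17.73 + $132.99 + $11.81 + $157.10 = $453.09
Net pay = $1,906.61 − $453.09 = $1,453.52

$1,453.52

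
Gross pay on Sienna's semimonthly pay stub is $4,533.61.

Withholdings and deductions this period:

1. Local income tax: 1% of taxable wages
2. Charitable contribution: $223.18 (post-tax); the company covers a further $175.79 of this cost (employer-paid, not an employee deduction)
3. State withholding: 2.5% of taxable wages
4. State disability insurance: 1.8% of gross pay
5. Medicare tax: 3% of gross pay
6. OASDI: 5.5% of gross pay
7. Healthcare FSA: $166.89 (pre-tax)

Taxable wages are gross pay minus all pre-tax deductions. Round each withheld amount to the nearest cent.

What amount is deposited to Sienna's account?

$3,523.74

Healthcare FSA: $166.89
Taxable wages = $4,533.61 − $166.89 = $4,366.72
State withholding: $4,366.72 × 0.025 = $109.17
Local income tax: $4,366.72 × 0.01 = $43.67
State disability insurance: $4,533.61 × 0.018 = $81.60
Medicare tax: $4,533.61 × 0.03 = $136.01
OASDI: $4,533.61 × 0.055 = $249.35
Charitable contribution: $223.18
(Employer's $175.79 toward charitable contribution is not withheld from the employee.)
Total deductions = $166.89 + $109.17 + $43.67 + $81.60 + $136.01 + $249.35 + $223.18 = $1,009.87
Net pay = $4,533.61 − $1,009.87 = $3,523.74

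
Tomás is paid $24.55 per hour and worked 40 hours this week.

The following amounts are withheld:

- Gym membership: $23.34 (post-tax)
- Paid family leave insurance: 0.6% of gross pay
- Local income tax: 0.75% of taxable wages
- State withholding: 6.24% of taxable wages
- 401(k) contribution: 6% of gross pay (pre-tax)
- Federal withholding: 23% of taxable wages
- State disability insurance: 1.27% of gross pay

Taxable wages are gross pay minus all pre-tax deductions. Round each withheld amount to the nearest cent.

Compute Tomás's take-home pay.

$604.55

Gross pay: 40 × $24.55 = $982.00
401(k) contribution: $982.00 × 0.06 = $58.92
Taxable wages = $982.00 − $58.92 = $923.08
Local income tax: $923.08 × 0.0075 = $6.92
State withholding: $923.08 × 0.0624 = $57.60
Federal withholding: $923.08 × 0.23 = $212.31
Paid family leave insurance: $982.00 × 0.006 = $5.89
State disability insurance: $982.00 × 0.0127 = $12.47
Gym membership: $23.34
Total deductions = $58.92 + $6.92 + $57.60 + $212.31 + $5.89 + $12.47 + $23.34 = $377.45
Net pay = $982.00 − $377.45 = $604.55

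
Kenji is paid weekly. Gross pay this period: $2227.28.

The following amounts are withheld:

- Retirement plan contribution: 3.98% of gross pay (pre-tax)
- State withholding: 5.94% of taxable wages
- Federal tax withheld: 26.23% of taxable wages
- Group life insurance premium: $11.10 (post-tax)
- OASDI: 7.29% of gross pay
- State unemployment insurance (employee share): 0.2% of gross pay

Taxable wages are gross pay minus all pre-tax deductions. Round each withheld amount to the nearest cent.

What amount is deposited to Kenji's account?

Retirement plan contribution: $2227.28 × 0.0398 = $88.65
Taxable wages = $2227.28 − $88.65 = $2138.63
Federal tax withheld: $2138.63 × 0.2623 = $560.96
State withholding: $2138.63 × 0.0594 = $127.03
OASDI: $2227.28 × 0.0729 = $162.37
State unemployment insurance (employee share): $2227.28 × 0.002 = $4.45
Group life insurance premium: $11.10
Total deductions = $88.65 + $560.96 + $127.03 + $162.37 + $4.45 + $11.10 = $954.56
Net pay = $2227.28 − $954.56 = $1272.72

$1272.72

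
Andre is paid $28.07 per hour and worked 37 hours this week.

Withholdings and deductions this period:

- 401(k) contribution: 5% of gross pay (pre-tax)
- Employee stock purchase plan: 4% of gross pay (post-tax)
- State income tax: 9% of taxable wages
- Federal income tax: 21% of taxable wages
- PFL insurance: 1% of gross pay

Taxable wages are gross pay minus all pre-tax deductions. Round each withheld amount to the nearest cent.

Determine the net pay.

Gross pay: 37 × $28.07 = $1,038.59
401(k) contribution: $1,038.59 × 0.05 = $51.93
Taxable wages = $1,038.59 − $51.93 = $986.66
Federal income tax: $986.66 × 0.21 = $207.20
State income tax: $986.66 × 0.09 = $88.80
PFL insurance: $1,038.59 × 0.01 = $10.39
Employee stock purchase plan: $1,038.59 × 0.04 = $41.54
Total deductions = $51.93 + $207.20 + $88.80 + $10.39 + $41.54 = $399.86
Net pay = $1,038.59 − $399.86 = $638.73

$638.73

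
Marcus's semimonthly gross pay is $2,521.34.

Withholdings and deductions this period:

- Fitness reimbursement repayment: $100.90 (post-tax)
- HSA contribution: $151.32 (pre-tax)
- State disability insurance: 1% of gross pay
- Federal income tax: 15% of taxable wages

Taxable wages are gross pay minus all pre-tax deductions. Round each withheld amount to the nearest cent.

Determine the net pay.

$1,888.41

HSA contribution: $151.32
Taxable wages = $2,521.34 − $151.32 = $2,370.02
Federal income tax: $2,370.02 × 0.15 = $355.50
State disability insurance: $2,521.34 × 0.01 = $25.21
Fitness reimbursement repayment: $100.90
Total deductions = $151.32 + $355.50 + $25.21 + $100.90 = $632.93
Net pay = $2,521.34 − $632.93 = $1,888.41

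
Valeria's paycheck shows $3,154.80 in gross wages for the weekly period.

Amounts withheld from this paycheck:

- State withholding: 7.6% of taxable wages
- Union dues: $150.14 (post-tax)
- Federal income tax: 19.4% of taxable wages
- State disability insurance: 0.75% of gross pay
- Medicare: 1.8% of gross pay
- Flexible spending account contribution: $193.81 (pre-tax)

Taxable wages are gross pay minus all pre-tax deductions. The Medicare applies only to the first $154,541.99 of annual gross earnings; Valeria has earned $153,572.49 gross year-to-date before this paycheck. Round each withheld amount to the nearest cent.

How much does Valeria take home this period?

$1,970.27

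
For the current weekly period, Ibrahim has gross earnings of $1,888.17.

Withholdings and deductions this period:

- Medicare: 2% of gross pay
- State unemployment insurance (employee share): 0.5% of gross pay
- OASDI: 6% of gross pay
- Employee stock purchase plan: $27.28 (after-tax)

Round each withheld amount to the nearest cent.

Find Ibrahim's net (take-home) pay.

$1,700.40

State unemployment insurance (employee share): $1,888.17 × 0.005 = $9.44
OASDI: $1,888.17 × 0.06 = $113.29
Medicare: $1,888.17 × 0.02 = $37.76
Employee stock purchase plan: $27.28
Total deductions = $9.44 + $113.29 + $37.76 + $27.28 = $187.77
Net pay = $1,888.17 − $187.77 = $1,700.40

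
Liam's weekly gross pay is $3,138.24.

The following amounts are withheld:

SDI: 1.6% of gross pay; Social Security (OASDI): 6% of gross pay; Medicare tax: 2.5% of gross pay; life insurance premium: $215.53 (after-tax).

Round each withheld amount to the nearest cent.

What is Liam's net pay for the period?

SDI: $3,138.24 × 0.016 = $50.21
Medicare tax: $3,138.24 × 0.025 = $78.46
Social Security (OASDI): $3,138.24 × 0.06 = $188.29
Life insurance premium: $215.53
Total deductions = $50.21 + $78.46 + $188.29 + $215.53 = $532.49
Net pay = $3,138.24 − $532.49 = $2,605.75

$2,605.75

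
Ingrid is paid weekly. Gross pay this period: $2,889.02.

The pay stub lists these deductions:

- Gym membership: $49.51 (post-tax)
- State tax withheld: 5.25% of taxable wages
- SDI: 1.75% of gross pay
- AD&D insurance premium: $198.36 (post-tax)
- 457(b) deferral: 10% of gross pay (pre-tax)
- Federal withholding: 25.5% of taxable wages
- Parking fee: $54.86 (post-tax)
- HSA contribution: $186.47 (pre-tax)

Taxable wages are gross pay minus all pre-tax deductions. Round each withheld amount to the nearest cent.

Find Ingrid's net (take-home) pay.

457(b) deferral: $2,889.02 × 0.1 = $288.90
HSA contribution: $186.47
Pre-tax total = $288.90 + $186.47 = $475.37
Taxable wages = $2,889.02 − $475.37 = $2,413.65
Federal withholding: $2,413.65 × 0.255 = $615.48
State tax withheld: $2,413.65 × 0.0525 = $126.72
SDI: $2,889.02 × 0.0175 = $50.56
Gym membership: $49.51
Parking fee: $54.86
AD&D insurance premium: $198.36
Total deductions = $288.90 + $186.47 + $615.48 + $126.72 + $50.56 + $49.51 + $54.86 + $198.36 = $1,570.86
Net pay = $2,889.02 − $1,570.86 = $1,318.16

$1,318.16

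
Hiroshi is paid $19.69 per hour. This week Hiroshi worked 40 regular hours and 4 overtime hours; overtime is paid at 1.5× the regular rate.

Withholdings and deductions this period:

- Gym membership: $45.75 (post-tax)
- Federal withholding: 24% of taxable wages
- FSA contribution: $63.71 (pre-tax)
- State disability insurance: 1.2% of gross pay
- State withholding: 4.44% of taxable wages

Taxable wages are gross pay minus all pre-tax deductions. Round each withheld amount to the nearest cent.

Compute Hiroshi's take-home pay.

$545.93

Regular pay: 40 × $19.69 = $787.60
Overtime pay: 4 × $19.69 × 1.5 = $118.14
Gross pay = $787.60 + $118.14 = $905.74
FSA contribution: $63.71
Taxable wages = $905.74 − $63.71 = $842.03
Federal withholding: $842.03 × 0.24 = $202.09
State withholding: $842.03 × 0.0444 = $37.39
State disability insurance: $905.74 × 0.012 = $10.87
Gym membership: $45.75
Total deductions = $63.71 + $202.09 + $37.39 + $10.87 + $45.75 = $359.81
Net pay = $905.74 − $359.81 = $545.93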